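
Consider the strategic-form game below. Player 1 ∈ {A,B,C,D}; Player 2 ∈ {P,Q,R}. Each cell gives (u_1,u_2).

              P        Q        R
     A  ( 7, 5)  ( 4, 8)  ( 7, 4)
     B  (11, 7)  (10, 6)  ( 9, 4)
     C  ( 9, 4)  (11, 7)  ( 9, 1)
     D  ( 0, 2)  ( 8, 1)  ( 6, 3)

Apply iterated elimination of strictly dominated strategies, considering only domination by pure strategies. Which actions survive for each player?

P1 drop A (B beats it: P:11>7 Q:10>4 R:9>7)
P1 drop D (B beats it: P:11>0 Q:10>8 R:9>6)
P2 drop R (P beats it: B:7>4 C:4>1)
P1→{B,C} P2→{P,Q}

Survivors P1:{B,C} P2:{P,Q}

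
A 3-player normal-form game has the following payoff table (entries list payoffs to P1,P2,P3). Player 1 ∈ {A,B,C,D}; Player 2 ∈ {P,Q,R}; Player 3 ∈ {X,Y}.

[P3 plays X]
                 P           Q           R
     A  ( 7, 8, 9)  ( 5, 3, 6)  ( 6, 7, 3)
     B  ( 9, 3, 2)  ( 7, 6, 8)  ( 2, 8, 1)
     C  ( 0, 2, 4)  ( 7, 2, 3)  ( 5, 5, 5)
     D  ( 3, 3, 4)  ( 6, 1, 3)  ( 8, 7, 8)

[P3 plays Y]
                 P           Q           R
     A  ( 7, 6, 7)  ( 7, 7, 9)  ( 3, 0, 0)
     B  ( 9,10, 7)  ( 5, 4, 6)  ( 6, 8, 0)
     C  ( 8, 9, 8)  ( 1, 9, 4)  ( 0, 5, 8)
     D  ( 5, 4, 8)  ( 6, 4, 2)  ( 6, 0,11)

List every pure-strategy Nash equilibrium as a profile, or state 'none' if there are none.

PSNE = {(A,Q,Y), (B,P,Y)}

(A,P,X): not NE [P1→B gives 9>7]
(A,P,Y): not NE [P1→B gives 9>7; P2→Q gives 7>6; P3→X gives 9>7]
(A,Q,X): not NE [P1→C gives 7>5; P2→P gives 8>3; P3→Y gives 9>6]
(A,Q,Y): NE
(A,R,X): not NE [P1→D gives 8>6; P2→P gives 8>7]
(A,R,Y): not NE [P1→D gives 6>3; P2→Q gives 7>0; P3→X gives 3>0]
(B,P,X): not NE [P2→R gives 8>3; P3→Y gives 7>2]
(B,P,Y): NE
(B,Q,X): not NE [P2→R gives 8>6]
(B,Q,Y): not NE [P1→A gives 7>5; P2→P gives 10>4; P3→X gives 8>6]
(B,R,X): not NE [P1→D gives 8>2]
(B,R,Y): not NE [P2→P gives 10>8; P3→X gives 1>0]
(C,P,X): not NE [P1→B gives 9>0; P2→R gives 5>2; P3→Y gives 8>4]
(C,P,Y): not NE [P1→B gives 9>8]
(C,Q,X): not NE [P2→R gives 5>2; P3→Y gives 4>3]
(C,Q,Y): not NE [P1→A gives 7>1]
(C,R,X): not NE [P1→D gives 8>5; P3→Y gives 8>5]
(C,R,Y): not NE [P1→D gives 6>0; P2→Q gives 9>5]
(D,P,X): not NE [P1→B gives 9>3; P2→R gives 7>3; P3→Y gives 8>4]
(D,P,Y): not NE [P1→B gives 9>5]
(D,Q,X): not NE [P1→C gives 7>6; P2→R gives 7>1]
(D,Q,Y): not NE [P1→A gives 7>6; P3→X gives 3>2]
(D,R,X): not NE [P3→Y gives 11>8]
(D,R,Y): not NE [P2→Q gives 4>0]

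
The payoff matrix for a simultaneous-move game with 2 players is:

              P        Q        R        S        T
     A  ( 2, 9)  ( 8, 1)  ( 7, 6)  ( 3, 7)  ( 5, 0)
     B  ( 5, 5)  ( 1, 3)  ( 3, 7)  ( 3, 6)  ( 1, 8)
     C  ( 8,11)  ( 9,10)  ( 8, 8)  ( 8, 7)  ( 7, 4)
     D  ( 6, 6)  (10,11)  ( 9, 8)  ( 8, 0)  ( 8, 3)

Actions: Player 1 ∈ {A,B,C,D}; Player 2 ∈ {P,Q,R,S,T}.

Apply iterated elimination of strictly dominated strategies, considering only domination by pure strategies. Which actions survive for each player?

Remaining: P1:{C,D} P2:{P,Q}

P1 drop A (C beats it: P:8>2 Q:9>8 R:8>7 S:8>3 T:7>5)
P1 drop B (C beats it: P:8>5 Q:9>1 R:8>3 S:8>3 T:7>1)
P2 drop R (Q beats it: C:10>8 D:11>8)
P2 drop S (P beats it: C:11>7 D:6>0)
P2 drop T (P beats it: C:11>4 D:6>3)
P1→{C,D} P2→{P,Q}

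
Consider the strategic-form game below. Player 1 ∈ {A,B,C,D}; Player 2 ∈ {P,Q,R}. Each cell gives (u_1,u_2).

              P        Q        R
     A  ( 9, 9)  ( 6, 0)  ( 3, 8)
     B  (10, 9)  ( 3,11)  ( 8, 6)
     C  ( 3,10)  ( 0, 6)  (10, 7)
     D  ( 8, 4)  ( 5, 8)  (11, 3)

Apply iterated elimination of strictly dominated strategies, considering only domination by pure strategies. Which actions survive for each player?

P1 drop C (D beats it: P:8>3 Q:5>0 R:11>10)
P2 drop R (P beats it: A:9>8 B:9>6 D:4>3)
P1 drop D (A beats it: P:9>8 Q:6>5)
P1→{A,B} P2→{P,Q}

Survivors P1:{A,B} P2:{P,Q}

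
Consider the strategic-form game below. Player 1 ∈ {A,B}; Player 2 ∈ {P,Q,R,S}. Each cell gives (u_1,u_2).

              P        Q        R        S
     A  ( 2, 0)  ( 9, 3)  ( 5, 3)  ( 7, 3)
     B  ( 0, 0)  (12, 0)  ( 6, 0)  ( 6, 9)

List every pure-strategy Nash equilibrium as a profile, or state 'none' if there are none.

(A,P): not NE [P2→S gives 3>0]
(A,Q): not NE [P1→B gives 12>9]
(A,R): not NE [P1→B gives 6>5]
(A,S): NE
(B,P): not NE [P1→A gives 2>0; P2→S gives 9>0]
(B,Q): not NE [P2→S gives 9>0]
(B,R): not NE [P2→S gives 9>0]
(B,S): not NE [P1→A gives 7>6]

NE set: (A,S)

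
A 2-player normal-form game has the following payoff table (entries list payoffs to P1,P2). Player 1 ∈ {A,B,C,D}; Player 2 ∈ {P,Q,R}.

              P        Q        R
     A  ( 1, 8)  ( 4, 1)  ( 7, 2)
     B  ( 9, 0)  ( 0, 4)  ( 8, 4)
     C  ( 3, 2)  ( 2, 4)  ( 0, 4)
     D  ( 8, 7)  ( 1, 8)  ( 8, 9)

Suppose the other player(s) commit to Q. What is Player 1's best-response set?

u_1(A vs Q) = 4
u_1(B vs Q) = 0
u_1(C vs Q) = 2
u_1(D vs Q) = 1
max payoff 4 at {A}

argmax u_1 = {A}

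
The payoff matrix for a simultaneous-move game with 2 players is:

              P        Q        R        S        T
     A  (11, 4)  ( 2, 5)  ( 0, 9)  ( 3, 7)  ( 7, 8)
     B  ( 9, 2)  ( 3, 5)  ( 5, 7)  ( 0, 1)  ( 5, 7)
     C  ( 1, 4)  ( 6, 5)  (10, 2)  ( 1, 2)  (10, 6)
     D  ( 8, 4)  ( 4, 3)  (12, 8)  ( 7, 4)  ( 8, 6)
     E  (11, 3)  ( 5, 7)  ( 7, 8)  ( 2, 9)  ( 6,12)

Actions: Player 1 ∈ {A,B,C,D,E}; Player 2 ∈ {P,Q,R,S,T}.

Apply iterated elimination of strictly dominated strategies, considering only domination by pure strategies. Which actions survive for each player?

IESDS → P1:{C,D} P2:{R,T}

P1 drop B (E beats it: P:11>9 Q:5>3 R:7>5 S:2>0 T:6>5)
P2 drop P (T beats it: A:8>4 C:6>4 D:6>4 E:12>3)
P1 drop A (D beats it: Q:4>2 R:12>0 S:7>3 T:8>7)
P2 drop Q (T beats it: C:6>5 D:6>3 E:12>7)
P1 drop E (D beats it: R:12>7 S:7>2 T:8>6)
P2 drop S (T beats it: C:6>2 D:6>4)
P1→{C,D} P2→{R,T}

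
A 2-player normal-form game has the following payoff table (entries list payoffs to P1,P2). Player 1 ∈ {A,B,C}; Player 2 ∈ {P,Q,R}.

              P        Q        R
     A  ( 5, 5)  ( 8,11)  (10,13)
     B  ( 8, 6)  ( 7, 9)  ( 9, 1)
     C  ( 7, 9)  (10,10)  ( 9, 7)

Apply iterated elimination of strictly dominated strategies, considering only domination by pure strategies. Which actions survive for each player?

Remaining: P1:{A,C} P2:{Q,R}

P2 drop P (Q beats it: A:11>5 B:9>6 C:10>9)
P1 drop B (A beats it: Q:8>7 R:10>9)
P1→{A,C} P2→{Q,R}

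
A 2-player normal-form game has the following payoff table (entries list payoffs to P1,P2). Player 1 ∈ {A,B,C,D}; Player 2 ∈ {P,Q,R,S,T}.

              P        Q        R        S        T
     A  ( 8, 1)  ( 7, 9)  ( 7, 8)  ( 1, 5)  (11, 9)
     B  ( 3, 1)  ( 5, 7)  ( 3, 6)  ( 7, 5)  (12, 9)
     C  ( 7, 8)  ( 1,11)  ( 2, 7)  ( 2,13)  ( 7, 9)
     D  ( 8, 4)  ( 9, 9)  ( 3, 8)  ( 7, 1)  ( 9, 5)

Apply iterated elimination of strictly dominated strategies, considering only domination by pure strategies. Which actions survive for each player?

P1 drop C (D beats it: P:8>7 Q:9>1 R:3>2 S:7>2 T:9>7)
P2 drop P (Q beats it: A:9>1 B:7>1 D:9>4)
P2 drop R (Q beats it: A:9>8 B:7>6 D:9>8)
P2 drop S (Q beats it: A:9>5 B:7>5 D:9>1)
P1→{A,B,D} P2→{Q,T}

IESDS → P1:{A,B,D} P2:{Q,T}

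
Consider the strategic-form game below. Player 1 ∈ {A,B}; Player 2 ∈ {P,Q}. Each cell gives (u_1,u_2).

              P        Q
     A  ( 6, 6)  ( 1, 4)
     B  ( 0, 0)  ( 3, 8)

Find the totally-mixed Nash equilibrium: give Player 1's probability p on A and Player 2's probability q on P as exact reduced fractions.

P1 indiff ⇒ q·6+(1-q)·1 = q·0+(1-q)·3 ⇒ q(6) = (1-q)(2) ⇒ q = 1/4
P2 indiff ⇒ p·6+(1-p)·0 = p·4+(1-p)·8 ⇒ p(2) = (1-p)(8) ⇒ p = 4/5

(p,q) = (4/5, 1/4)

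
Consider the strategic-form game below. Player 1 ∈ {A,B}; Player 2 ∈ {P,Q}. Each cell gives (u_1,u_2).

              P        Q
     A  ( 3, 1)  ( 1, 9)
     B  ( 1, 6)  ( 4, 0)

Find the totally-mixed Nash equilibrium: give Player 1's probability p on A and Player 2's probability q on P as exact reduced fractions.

P1 mixes 3/7 on A; P2 mixes 3/5 on P

P1 indiff ⇒ q·3+(1-q)·1 = q·1+(1-q)·4 ⇒ q(2) = (1-q)(3) ⇒ q = 3/5
P2 indiff ⇒ p·1+(1-p)·6 = p·9+(1-p)·0 ⇒ p(-8) = (1-p)(-6) ⇒ p = 3/7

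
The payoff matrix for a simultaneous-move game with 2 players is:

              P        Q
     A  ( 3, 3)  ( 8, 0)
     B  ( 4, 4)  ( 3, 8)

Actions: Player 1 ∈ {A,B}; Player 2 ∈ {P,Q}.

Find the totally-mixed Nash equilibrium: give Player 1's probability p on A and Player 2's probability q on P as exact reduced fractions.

P1 mixes 4/7 on A; P2 mixes 5/6 on P

P1 indiff ⇒ q·3+(1-q)·8 = q·4+(1-q)·3 ⇒ q(-1) = (1-q)(-5) ⇒ q = 5/6
P2 indiff ⇒ p·3+(1-p)·4 = p·0+(1-p)·8 ⇒ p(3) = (1-p)(4) ⇒ p = 4/7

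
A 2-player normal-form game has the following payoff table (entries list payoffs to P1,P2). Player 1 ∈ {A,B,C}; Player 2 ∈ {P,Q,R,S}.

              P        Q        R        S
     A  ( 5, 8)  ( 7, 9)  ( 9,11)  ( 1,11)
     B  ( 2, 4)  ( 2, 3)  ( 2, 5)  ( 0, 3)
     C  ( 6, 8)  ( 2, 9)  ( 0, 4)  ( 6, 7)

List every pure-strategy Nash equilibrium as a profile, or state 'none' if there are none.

(A,P): not NE [P1→C gives 6>5; P2→S gives 11>8]
(A,Q): not NE [P2→S gives 11>9]
(A,R): NE
(A,S): not NE [P1→C gives 6>1]
(B,P): not NE [P1→C gives 6>2; P2→R gives 5>4]
(B,Q): not NE [P1→A gives 7>2; P2→R gives 5>3]
(B,R): not NE [P1→A gives 9>2]
(B,S): not NE [P1→C gives 6>0; P2→R gives 5>3]
(C,P): not NE [P2→Q gives 9>8]
(C,Q): not NE [P1→A gives 7>2]
(C,R): not NE [P1→A gives 9>0; P2→Q gives 9>4]
(C,S): not NE [P2→Q gives 9>7]

NE set: (A,R)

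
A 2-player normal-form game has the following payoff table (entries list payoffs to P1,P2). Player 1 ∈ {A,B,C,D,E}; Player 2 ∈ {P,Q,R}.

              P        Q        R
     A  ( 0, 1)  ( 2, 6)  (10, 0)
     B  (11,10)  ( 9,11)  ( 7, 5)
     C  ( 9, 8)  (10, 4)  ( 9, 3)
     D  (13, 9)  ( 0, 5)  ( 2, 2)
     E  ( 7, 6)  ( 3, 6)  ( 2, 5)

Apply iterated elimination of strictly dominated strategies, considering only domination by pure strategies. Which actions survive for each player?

P1 drop E (B beats it: P:11>7 Q:9>3 R:7>2)
P2 drop R (P beats it: A:1>0 B:10>5 C:8>3 D:9>2)
P1 drop A (B beats it: P:11>0 Q:9>2)
P1→{B,C,D} P2→{P,Q}

IESDS → P1:{B,C,D} P2:{P,Q}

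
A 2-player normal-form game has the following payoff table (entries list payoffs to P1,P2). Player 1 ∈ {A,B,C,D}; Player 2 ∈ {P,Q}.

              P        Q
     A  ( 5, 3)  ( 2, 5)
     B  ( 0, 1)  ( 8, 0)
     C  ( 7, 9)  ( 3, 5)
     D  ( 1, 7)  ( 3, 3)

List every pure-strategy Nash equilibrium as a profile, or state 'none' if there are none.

(A,P): not NE [P1→C gives 7>5; P2→Q gives 5>3]
(A,Q): not NE [P1→B gives 8>2]
(B,P): not NE [P1→C gives 7>0]
(B,Q): not NE [P2→P gives 1>0]
(C,P): NE
(C,Q): not NE [P1→B gives 8>3; P2→P gives 9>5]
(D,P): not NE [P1→C gives 7>1]
(D,Q): not NE [P1→B gives 8>3; P2→P gives 7>3]

NE set: (C,P)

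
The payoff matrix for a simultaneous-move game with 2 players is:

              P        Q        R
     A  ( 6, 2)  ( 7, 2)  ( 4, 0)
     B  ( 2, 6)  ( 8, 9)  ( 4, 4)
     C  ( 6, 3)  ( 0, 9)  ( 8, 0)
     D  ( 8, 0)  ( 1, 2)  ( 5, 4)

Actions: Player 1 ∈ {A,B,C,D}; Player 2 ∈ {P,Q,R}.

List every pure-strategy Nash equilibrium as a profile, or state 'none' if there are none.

(A,P): not NE [P1→D gives 8>6]
(A,Q): not NE [P1→B gives 8>7]
(A,R): not NE [P1→C gives 8>4; P2→Q gives 2>0]
(B,P): not NE [P1→D gives 8>2; P2→Q gives 9>6]
(B,Q): NE
(B,R): not NE [P1→C gives 8>4; P2→Q gives 9>4]
(C,P): not NE [P1→D gives 8>6; P2→Q gives 9>3]
(C,Q): not NE [P1→B gives 8>0]
(C,R): not NE [P2→Q gives 9>0]
(D,P): not NE [P2→R gives 4>0]
(D,Q): not NE [P1→B gives 8>1; P2→R gives 4>2]
(D,R): not NE [P1→C gives 8>5]

Nash profiles: (B,Q)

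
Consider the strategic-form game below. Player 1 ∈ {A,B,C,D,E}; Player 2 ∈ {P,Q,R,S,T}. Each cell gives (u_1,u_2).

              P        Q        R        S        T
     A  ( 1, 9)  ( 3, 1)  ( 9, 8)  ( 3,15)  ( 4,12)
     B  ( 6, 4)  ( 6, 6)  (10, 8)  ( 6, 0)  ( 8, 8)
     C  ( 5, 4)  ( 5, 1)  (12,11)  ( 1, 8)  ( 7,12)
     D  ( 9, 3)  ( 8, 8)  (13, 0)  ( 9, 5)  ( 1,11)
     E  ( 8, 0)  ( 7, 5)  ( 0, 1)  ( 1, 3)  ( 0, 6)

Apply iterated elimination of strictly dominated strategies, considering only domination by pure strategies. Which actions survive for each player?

P1 drop A (B beats it: P:6>1 Q:6>3 R:10>9 S:6>3 T:8>4)
P1 drop E (D beats it: P:9>8 Q:8>7 R:13>0 S:9>1 T:1>0)
P2 drop P (T beats it: B:8>4 C:12>4 D:11>3)
P2 drop Q (T beats it: B:8>6 C:12>1 D:11>8)
P2 drop S (T beats it: B:8>0 C:12>8 D:11>5)
P1→{B,C,D} P2→{R,T}

Survivors P1:{B,C,D} P2:{R,T}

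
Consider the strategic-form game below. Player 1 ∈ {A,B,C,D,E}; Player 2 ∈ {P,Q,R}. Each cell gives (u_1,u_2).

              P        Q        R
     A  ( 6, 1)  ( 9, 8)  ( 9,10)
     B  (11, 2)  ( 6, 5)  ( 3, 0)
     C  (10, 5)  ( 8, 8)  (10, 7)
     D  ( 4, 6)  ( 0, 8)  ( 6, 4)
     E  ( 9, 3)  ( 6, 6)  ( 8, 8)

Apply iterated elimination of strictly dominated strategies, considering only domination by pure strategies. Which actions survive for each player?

Survivors P1:{A,C} P2:{Q,R}

P1 drop D (A beats it: P:6>4 Q:9>0 R:9>6)
P1 drop E (C beats it: P:10>9 Q:8>6 R:10>8)
P2 drop P (Q beats it: A:8>1 B:5>2 C:8>5)
P1 drop B (A beats it: Q:9>6 R:9>3)
P1→{A,C} P2→{Q,R}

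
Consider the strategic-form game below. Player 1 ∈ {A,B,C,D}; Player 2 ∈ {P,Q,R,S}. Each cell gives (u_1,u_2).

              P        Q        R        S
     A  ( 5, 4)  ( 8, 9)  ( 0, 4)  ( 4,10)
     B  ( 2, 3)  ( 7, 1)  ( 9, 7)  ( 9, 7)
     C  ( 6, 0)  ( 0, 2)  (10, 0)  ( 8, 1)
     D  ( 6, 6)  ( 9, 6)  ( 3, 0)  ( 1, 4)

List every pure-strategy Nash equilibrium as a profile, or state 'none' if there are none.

Nash profiles: (B,S), (D,P), (D,Q)

(A,P): not NE [P1→D gives 6>5; P2→S gives 10>4]
(A,Q): not NE [P1→D gives 9>8; P2→S gives 10>9]
(A,R): not NE [P1→C gives 10>0; P2→S gives 10>4]
(A,S): not NE [P1→B gives 9>4]
(B,P): not NE [P1→D gives 6>2; P2→S gives 7>3]
(B,Q): not NE [P1→D gives 9>7; P2→S gives 7>1]
(B,R): not NE [P1→C gives 10>9]
(B,S): NE
(C,P): not NE [P2→Q gives 2>0]
(C,Q): not NE [P1→D gives 9>0]
(C,R): not NE [P2→Q gives 2>0]
(C,S): not NE [P1→B gives 9>8; P2→Q gives 2>1]
(D,P): NE
(D,Q): NE
(D,R): not NE [P1→C gives 10>3; P2→Q gives 6>0]
(D,S): not NE [P1→B gives 9>1; P2→Q gives 6>4]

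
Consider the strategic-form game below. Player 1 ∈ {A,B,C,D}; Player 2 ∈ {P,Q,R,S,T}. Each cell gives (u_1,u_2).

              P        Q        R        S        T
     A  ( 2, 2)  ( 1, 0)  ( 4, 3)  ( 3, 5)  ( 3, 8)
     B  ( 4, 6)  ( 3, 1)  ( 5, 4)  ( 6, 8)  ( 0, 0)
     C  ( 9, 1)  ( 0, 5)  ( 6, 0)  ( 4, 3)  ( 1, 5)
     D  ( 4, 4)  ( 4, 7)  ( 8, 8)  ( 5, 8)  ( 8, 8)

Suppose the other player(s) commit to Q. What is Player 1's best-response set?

u_1(A vs Q) = 1
u_1(B vs Q) = 3
u_1(C vs Q) = 0
u_1(D vs Q) = 4
max payoff 4 at {D}

argmax u_1 = {D}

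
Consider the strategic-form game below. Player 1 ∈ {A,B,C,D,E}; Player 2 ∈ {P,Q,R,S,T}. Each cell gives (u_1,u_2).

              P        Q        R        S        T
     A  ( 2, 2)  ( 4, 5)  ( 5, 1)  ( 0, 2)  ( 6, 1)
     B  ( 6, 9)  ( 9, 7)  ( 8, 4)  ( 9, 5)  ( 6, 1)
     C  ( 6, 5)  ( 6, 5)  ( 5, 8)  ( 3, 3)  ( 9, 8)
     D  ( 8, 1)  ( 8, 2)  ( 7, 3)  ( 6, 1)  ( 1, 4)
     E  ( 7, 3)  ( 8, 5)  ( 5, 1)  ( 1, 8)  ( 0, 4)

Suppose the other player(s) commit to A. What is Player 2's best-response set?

argmax u_2 = {Q}

u_2(P vs A) = 2
u_2(Q vs A) = 5
u_2(R vs A) = 1
u_2(S vs A) = 2
u_2(T vs A) = 1
max payoff 5 at {Q}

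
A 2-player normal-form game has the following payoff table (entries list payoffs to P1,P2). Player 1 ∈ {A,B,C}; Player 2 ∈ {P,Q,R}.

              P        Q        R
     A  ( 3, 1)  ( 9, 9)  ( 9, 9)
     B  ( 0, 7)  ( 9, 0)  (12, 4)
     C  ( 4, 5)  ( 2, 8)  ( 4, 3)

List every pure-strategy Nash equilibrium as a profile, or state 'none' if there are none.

(A,P): not NE [P1→C gives 4>3; P2→R gives 9>1]
(A,Q): NE
(A,R): not NE [P1→B gives 12>9]
(B,P): not NE [P1→C gives 4>0]
(B,Q): not NE [P2→P gives 7>0]
(B,R): not NE [P2→P gives 7>4]
(C,P): not NE [P2→Q gives 8>5]
(C,Q): not NE [P1→B gives 9>2]
(C,R): not NE [P1→B gives 12>4; P2→Q gives 8>3]

PSNE = {(A,Q)}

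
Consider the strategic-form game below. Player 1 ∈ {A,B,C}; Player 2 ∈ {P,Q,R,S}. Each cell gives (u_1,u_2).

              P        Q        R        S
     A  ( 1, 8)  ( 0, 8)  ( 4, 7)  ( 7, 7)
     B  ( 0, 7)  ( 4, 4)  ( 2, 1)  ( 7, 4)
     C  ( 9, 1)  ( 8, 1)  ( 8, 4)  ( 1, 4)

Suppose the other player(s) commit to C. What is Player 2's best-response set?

u_2(P vs C) = 1
u_2(Q vs C) = 1
u_2(R vs C) = 4
u_2(S vs C) = 4
max payoff 4 at {R,S}

P2 best: {R,S}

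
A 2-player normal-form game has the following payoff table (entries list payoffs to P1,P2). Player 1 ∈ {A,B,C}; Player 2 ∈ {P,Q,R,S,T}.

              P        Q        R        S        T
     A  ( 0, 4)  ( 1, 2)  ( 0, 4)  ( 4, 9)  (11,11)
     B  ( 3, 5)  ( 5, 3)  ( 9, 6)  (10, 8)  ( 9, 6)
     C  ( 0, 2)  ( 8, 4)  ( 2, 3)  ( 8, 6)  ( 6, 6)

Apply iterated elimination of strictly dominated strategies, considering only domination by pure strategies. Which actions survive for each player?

IESDS → P1:{A,B} P2:{S,T}

P2 drop P (S beats it: A:9>4 B:8>5 C:6>2)
P2 drop Q (S beats it: A:9>2 B:8>3 C:6>4)
P1 drop C (B beats it: R:9>2 S:10>8 T:9>6)
P2 drop R (S beats it: A:9>4 B:8>6)
P1→{A,B} P2→{S,T}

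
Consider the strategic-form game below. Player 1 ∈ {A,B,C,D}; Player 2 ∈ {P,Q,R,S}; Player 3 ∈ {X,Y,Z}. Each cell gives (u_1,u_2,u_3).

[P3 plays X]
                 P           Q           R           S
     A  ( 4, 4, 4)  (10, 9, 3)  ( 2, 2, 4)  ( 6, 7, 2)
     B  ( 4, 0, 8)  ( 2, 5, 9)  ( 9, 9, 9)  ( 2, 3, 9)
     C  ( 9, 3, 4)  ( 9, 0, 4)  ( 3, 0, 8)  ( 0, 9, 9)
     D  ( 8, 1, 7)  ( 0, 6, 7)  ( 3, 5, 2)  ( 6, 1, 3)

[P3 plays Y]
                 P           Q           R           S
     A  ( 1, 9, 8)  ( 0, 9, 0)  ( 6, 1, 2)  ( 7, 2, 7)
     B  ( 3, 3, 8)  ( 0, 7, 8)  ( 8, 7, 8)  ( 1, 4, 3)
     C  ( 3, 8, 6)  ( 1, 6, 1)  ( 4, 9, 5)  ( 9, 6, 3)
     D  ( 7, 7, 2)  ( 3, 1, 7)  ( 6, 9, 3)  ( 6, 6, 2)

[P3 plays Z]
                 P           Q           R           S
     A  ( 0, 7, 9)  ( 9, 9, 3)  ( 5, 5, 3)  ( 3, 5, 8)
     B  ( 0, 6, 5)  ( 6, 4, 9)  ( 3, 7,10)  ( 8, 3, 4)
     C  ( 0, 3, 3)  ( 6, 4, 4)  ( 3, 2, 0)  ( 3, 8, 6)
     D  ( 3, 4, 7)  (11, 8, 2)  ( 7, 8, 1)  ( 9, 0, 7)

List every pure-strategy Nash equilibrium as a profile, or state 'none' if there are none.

(A,P,X): not NE [P1→C gives 9>4; P2→Q gives 9>4; P3→Z gives 9>4]
(A,P,Y): not NE [P1→D gives 7>1; P3→Z gives 9>8]
(A,P,Z): not NE [P1→D gives 3>0; P2→Q gives 9>7]
(A,Q,X): NE
(A,Q,Y): not NE [P1→D gives 3>0; P3→Z gives 3>0]
(A,Q,Z): not NE [P1→D gives 11>9]
(A,R,X): not NE [P1→B gives 9>2; P2→Q gives 9>2]
(A,R,Y): not NE [P1→B gives 8>6; P2→Q gives 9>1; P3→X gives 4>2]
(A,R,Z): not NE [P1→D gives 7>5; P2→Q gives 9>5; P3→X gives 4>3]
(A,S,X): not NE [P2→Q gives 9>7; P3→Z gives 8>2]
(A,S,Y): not NE [P1→C gives 9>7; P2→Q gives 9>2; P3→Z gives 8>7]
(A,S,Z): not NE [P1→D gives 9>3; P2→Q gives 9>5]
(B,P,X): not NE [P1→C gives 9>4; P2→R gives 9>0]
(B,P,Y): not NE [P1→D gives 7>3; P2→R gives 7>3]
(B,P,Z): not NE [P1→D gives 3>0; P2→R gives 7>6; P3→Y gives 8>5]
(B,Q,X): not NE [P1→A gives 10>2; P2→R gives 9>5]
(B,Q,Y): not NE [P1→D gives 3>0; P3→Z gives 9>8]
(B,Q,Z): not NE [P1→D gives 11>6; P2→R gives 7>4]
(B,R,X): not NE [P3→Z gives 10>9]
(B,R,Y): not NE [P3→Z gives 10>8]
(B,R,Z): not NE [P1→D gives 7>3]
(B,S,X): not NE [P1→D gives 6>2; P2→R gives 9>3]
(B,S,Y): not NE [P1→C gives 9>1; P2→R gives 7>4; P3→X gives 9>3]
(B,S,Z): not NE [P1→D gives 9>8; P2→R gives 7>3; P3→X gives 9>4]
(C,P,X): not NE [P2→S gives 9>3; P3→Y gives 6>4]
(C,P,Y): not NE [P1→D gives 7>3; P2→R gives 9>8]
(C,P,Z): not NE [P1→D gives 3>0; P2→S gives 8>3; P3→Y gives 6>3]
(C,Q,X): not NE [P1→A gives 10>9; P2→S gives 9>0]
(C,Q,Y): not NE [P1→D gives 3>1; P2→R gives 9>6; P3→Z gives 4>1]
(C,Q,Z): not NE [P1→D gives 11>6; P2→S gives 8>4]
(C,R,X): not NE [P1→B gives 9>3; P2→S gives 9>0]
(C,R,Y): not NE [P1→B gives 8>4; P3→X gives 8>5]
(C,R,Z): not NE [P1→D gives 7>3; P2→S gives 8>2; P3→X gives 8>0]
(C,S,X): not NE [P1→D gives 6>0]
(C,S,Y): not NE [P2→R gives 9>6; P3→X gives 9>3]
(C,S,Z): not NE [P1→D gives 9>3; P3→X gives 9>6]
(D,P,X): not NE [P1→C gives 9>8; P2→Q gives 6>1]
(D,P,Y): not NE [P2→R gives 9>7; P3→Z gives 7>2]
(D,P,Z): not NE [P2→R gives 8>4]
(D,Q,X): not NE [P1→A gives 10>0]
(D,Q,Y): not NE [P2→R gives 9>1]
(D,Q,Z): not NE [P3→Y gives 7>2]
(D,R,X): not NE [P1→B gives 9>3; P2→Q gives 6>5; P3→Y gives 3>2]
(D,R,Y): not NE [P1→B gives 8>6]
(D,R,Z): not NE [P3→Y gives 3>1]
(D,S,X): not NE [P2→Q gives 6>1; P3→Z gives 7>3]
(D,S,Y): not NE [P1→C gives 9>6; P2→R gives 9>6; P3→Z gives 7>2]
(D,S,Z): not NE [P2→R gives 8>0]

NE set: (A,Q,X)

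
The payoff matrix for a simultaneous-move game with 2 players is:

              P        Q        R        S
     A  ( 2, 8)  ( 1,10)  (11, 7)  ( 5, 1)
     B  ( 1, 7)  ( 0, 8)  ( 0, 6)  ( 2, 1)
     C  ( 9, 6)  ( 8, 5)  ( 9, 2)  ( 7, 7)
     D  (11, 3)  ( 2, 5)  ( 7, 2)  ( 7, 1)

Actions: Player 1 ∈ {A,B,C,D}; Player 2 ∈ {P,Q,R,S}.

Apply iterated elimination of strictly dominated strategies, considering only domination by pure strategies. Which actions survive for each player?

P1 drop B (A beats it: P:2>1 Q:1>0 R:11>0 S:5>2)
P2 drop R (P beats it: A:8>7 C:6>2 D:3>2)
P1 drop A (C beats it: P:9>2 Q:8>1 S:7>5)
P1→{C,D} P2→{P,Q,S}

Survivors P1:{C,D} P2:{P,Q,S}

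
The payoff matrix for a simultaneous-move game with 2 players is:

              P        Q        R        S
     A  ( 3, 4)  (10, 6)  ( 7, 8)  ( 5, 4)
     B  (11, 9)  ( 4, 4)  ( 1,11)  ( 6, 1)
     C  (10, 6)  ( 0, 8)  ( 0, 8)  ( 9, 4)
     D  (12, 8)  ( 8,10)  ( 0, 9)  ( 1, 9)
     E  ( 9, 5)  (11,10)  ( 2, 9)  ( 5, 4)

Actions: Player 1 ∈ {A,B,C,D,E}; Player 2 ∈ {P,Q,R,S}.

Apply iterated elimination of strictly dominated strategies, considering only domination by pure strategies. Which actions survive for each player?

P2 drop P (R beats it: A:8>4 B:11>9 C:8>6 D:9>8 E:9>5)
P1 drop D (A beats it: Q:10>8 R:7>0 S:5>1)
P2 drop S (Q beats it: A:6>4 B:4>1 C:8>4 E:10>4)
P1 drop B (A beats it: Q:10>4 R:7>1)
P1 drop C (A beats it: Q:10>0 R:7>0)
P1→{A,E} P2→{Q,R}

Remaining: P1:{A,E} P2:{Q,R}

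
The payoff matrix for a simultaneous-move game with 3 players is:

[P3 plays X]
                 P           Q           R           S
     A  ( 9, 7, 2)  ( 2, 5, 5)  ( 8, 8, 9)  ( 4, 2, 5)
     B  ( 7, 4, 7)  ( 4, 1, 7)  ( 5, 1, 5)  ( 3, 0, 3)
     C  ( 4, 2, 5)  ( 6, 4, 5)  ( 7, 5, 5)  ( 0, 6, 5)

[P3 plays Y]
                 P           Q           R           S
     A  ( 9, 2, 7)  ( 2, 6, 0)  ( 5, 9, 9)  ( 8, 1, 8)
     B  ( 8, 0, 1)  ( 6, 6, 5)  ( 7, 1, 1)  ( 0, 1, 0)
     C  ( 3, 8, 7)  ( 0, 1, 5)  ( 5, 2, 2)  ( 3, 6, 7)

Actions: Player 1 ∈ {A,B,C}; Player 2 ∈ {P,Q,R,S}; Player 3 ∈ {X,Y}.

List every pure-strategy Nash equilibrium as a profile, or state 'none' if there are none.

(A,P,X): not NE [P2→R gives 8>7; P3→Y gives 7>2]
(A,P,Y): not NE [P2→R gives 9>2]
(A,Q,X): not NE [P1→C gives 6>2; P2→R gives 8>5]
(A,Q,Y): not NE [P1→B gives 6>2; P2→R gives 9>6; P3→X gives 5>0]
(A,R,X): NE
(A,R,Y): not NE [P1→B gives 7>5]
(A,S,X): not NE [P2→R gives 8>2; P3→Y gives 8>5]
(A,S,Y): not NE [P2→R gives 9>1]
(B,P,X): not NE [P1→A gives 9>7]
(B,P,Y): not NE [P1→A gives 9>8; P2→Q gives 6>0; P3→X gives 7>1]
(B,Q,X): not NE [P1→C gives 6>4; P2→P gives 4>1]
(B,Q,Y): not NE [P3→X gives 7>5]
(B,R,X): not NE [P1→A gives 8>5; P2→P gives 4>1]
(B,R,Y): not NE [P2→Q gives 6>1; P3→X gives 5>1]
(B,S,X): not NE [P1→A gives 4>3; P2→P gives 4>0]
(B,S,Y): not NE [P1→A gives 8>0; P2→Q gives 6>1; P3→X gives 3>0]
(C,P,X): not NE [P1→A gives 9>4; P2→S gives 6>2; P3→Y gives 7>5]
(C,P,Y): not NE [P1→A gives 9>3]
(C,Q,X): not NE [P2→S gives 6>4]
(C,Q,Y): not NE [P1→B gives 6>0; P2→P gives 8>1]
(C,R,X): not NE [P1→A gives 8>7; P2→S gives 6>5]
(C,R,Y): not NE [P1→B gives 7>5; P2→P gives 8>2; P3→X gives 5>2]
(C,S,X): not NE [P1→A gives 4>0; P3→Y gives 7>5]
(C,S,Y): not NE [P1→A gives 8>3; P2→P gives 8>6]

NE set: (A,R,X)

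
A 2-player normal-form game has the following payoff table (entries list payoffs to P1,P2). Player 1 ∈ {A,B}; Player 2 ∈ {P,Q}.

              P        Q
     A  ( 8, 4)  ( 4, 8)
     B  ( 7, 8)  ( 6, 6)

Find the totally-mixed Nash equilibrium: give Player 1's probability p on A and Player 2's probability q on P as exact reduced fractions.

P1 indiff ⇒ q·8+(1-q)·4 = q·7+(1-q)·6 ⇒ q(1) = (1-q)(2) ⇒ q = 2/3
P2 indiff ⇒ p·4+(1-p)·8 = p·8+(1-p)·6 ⇒ p(-4) = (1-p)(-2) ⇒ p = 1/3

p=1/3, q=2/3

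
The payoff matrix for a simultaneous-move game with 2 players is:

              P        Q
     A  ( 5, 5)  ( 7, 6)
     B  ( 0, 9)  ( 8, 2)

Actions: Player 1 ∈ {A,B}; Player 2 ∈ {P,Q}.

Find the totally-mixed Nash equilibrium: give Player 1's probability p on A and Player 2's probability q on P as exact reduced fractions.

P1 indiff ⇒ q·5+(1-q)·7 = q·0+(1-q)·8 ⇒ q(5) = (1-q)(1) ⇒ q = 1/6
P2 indiff ⇒ p·5+(1-p)·9 = p·6+(1-p)·2 ⇒ p(-1) = (1-p)(-7) ⇒ p = 7/8

p=7/8, q=1/6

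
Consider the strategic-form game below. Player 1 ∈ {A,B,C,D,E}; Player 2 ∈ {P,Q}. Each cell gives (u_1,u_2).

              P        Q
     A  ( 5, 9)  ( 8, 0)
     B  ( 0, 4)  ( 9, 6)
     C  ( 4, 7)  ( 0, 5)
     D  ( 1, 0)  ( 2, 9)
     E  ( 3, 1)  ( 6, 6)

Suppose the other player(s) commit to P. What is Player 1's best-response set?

u_1(A vs P) = 5
u_1(B vs P) = 0
u_1(C vs P) = 4
u_1(D vs P) = 1
u_1(E vs P) = 3
max payoff 5 at {A}

P1 best: {A}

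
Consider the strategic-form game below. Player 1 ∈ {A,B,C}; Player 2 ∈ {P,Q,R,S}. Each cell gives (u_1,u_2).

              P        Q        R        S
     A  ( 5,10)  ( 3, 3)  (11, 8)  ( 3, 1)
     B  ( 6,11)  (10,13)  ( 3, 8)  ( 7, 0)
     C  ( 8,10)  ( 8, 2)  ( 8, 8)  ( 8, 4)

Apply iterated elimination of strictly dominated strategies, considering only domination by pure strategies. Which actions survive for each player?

P2 drop R (P beats it: A:10>8 B:11>8 C:10>8)
P1 drop A (B beats it: P:6>5 Q:10>3 S:7>3)
P2 drop S (P beats it: B:11>0 C:10>4)
P1→{B,C} P2→{P,Q}

Remaining: P1:{B,C} P2:{P,Q}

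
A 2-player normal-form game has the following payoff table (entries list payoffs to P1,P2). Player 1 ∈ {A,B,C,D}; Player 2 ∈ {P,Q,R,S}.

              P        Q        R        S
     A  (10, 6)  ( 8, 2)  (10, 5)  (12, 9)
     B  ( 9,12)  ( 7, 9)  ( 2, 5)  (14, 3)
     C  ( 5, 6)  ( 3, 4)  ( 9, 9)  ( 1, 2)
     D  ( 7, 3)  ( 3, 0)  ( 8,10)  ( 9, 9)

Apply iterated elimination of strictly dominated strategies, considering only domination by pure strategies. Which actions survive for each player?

P1 drop C (A beats it: P:10>5 Q:8>3 R:10>9 S:12>1)
P1 drop D (A beats it: P:10>7 Q:8>3 R:10>8 S:12>9)
P2 drop Q (P beats it: A:6>2 B:12>9)
P2 drop R (P beats it: A:6>5 B:12>5)
P1→{A,B} P2→{P,S}

IESDS → P1:{A,B} P2:{P,S}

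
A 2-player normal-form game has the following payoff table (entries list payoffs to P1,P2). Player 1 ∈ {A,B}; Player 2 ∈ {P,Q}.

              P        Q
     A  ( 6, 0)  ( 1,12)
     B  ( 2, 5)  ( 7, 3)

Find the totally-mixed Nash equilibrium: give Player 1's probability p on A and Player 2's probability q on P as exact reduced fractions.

P1 indiff ⇒ q·6+(1-q)·1 = q·2+(1-q)·7 ⇒ q(4) = (1-q)(6) ⇒ q = 3/5
P2 indiff ⇒ p·0+(1-p)·5 = p·12+(1-p)·3 ⇒ p(-12) = (1-p)(-2) ⇒ p = 1/7

(p,q) = (1/7, 3/5)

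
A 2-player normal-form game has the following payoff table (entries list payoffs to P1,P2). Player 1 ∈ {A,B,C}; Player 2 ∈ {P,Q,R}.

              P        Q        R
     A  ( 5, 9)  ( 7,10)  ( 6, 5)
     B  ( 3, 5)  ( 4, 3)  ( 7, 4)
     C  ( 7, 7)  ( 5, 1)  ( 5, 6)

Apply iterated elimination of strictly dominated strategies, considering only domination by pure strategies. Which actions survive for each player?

Survivors P1:{A,C} P2:{P,Q}

P2 drop R (P beats it: A:9>5 B:5>4 C:7>6)
P1 drop B (A beats it: P:5>3 Q:7>4)
P1→{A,C} P2→{P,Q}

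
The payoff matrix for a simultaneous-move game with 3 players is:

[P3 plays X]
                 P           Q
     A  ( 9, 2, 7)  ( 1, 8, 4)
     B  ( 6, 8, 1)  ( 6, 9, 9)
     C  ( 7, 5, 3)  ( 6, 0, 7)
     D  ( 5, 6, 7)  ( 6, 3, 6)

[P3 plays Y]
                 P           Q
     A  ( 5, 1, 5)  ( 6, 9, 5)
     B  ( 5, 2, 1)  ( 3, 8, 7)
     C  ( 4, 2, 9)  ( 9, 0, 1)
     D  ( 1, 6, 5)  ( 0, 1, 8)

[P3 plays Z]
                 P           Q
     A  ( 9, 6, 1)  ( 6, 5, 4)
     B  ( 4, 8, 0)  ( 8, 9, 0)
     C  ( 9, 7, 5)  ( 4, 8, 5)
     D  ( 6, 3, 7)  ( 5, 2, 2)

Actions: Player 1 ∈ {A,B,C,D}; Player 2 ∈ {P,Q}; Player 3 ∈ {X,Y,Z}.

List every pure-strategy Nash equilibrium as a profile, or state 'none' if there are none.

(A,P,X): not NE [P2→Q gives 8>2]
(A,P,Y): not NE [P2→Q gives 9>1; P3→X gives 7>5]
(A,P,Z): not NE [P3→X gives 7>1]
(A,Q,X): not NE [P1→D gives 6>1; P3→Y gives 5>4]
(A,Q,Y): not NE [P1→C gives 9>6]
(A,Q,Z): not NE [P1→B gives 8>6; P2→P gives 6>5; P3→Y gives 5>4]
(B,P,X): not NE [P1→A gives 9>6; P2→Q gives 9>8]
(B,P,Y): not NE [P2→Q gives 8>2]
(B,P,Z): not NE [P1→C gives 9>4; P2→Q gives 9>8; P3→Y gives 1>0]
(B,Q,X): NE
(B,Q,Y): not NE [P1→C gives 9>3; P3→X gives 9>7]
(B,Q,Z): not NE [P3→X gives 9>0]
(C,P,X): not NE [P1→A gives 9>7; P3→Y gives 9>3]
(C,P,Y): not NE [P1→B gives 5>4]
(C,P,Z): not NE [P2→Q gives 8>7; P3→Y gives 9>5]
(C,Q,X): not NE [P2→P gives 5>0]
(C,Q,Y): not NE [P2→P gives 2>0; P3→X gives 7>1]
(C,Q,Z): not NE [P1→B gives 8>4; P3→X gives 7>5]
(D,P,X): not NE [P1→A gives 9>5]
(D,P,Y): not NE [P1→B gives 5>1; P3→Z gives 7>5]
(D,P,Z): not NE [P1→C gives 9>6]
(D,Q,X): not NE [P2→P gives 6>3; P3→Y gives 8>6]
(D,Q,Y): not NE [P1→C gives 9>0; P2→P gives 6>1]
(D,Q,Z): not NE [P1→B gives 8>5; P2→P gives 3>2; P3→Y gives 8>2]

Nash profiles: (B,Q,X)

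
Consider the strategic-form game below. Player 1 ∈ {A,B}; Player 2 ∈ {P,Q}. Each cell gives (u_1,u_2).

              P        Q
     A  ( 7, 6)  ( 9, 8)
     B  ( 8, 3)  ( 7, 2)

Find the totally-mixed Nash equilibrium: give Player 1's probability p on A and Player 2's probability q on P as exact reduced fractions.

P1 mixes 1/3 on A; P2 mixes 2/3 on P

P1 indiff ⇒ q·7+(1-q)·9 = q·8+(1-q)·7 ⇒ q(-1) = (1-q)(-2) ⇒ q = 2/3
P2 indiff ⇒ p·6+(1-p)·3 = p·8+(1-p)·2 ⇒ p(-2) = (1-p)(-1) ⇒ p = 1/3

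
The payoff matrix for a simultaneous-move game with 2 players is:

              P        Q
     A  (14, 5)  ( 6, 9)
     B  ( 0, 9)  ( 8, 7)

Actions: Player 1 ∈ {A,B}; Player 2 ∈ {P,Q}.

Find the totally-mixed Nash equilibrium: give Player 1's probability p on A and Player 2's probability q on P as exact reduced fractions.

(p,q) = (1/3, 1/8)

P1 indiff ⇒ q·14+(1-q)·6 = q·0+(1-q)·8 ⇒ q(14) = (1-q)(2) ⇒ q = 1/8
P2 indiff ⇒ p·5+(1-p)·9 = p·9+(1-p)·7 ⇒ p(-4) = (1-p)(-2) ⇒ p = 1/3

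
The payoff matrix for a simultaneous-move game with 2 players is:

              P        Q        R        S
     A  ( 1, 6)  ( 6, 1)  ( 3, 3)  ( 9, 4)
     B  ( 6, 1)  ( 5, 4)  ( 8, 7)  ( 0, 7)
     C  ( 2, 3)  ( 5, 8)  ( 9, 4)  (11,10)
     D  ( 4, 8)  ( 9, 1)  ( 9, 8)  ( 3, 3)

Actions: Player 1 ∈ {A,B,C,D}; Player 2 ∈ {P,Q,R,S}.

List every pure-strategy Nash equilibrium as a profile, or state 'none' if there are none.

Nash profiles: (C,S), (D,R)

(A,P): not NE [P1→B gives 6>1]
(A,Q): not NE [P1→D gives 9>6; P2→P gives 6>1]
(A,R): not NE [P1→D gives 9>3; P2→P gives 6>3]
(A,S): not NE [P1→C gives 11>9; P2→P gives 6>4]
(B,P): not NE [P2→S gives 7>1]
(B,Q): not NE [P1→D gives 9>5; P2→S gives 7>4]
(B,R): not NE [P1→D gives 9>8]
(B,S): not NE [P1→C gives 11>0]
(C,P): not NE [P1→B gives 6>2; P2→S gives 10>3]
(C,Q): not NE [P1→D gives 9>5; P2→S gives 10>8]
(C,R): not NE [P2→S gives 10>4]
(C,S): NE
(D,P): not NE [P1→B gives 6>4]
(D,Q): not NE [P2→R gives 8>1]
(D,R): NE
(D,S): not NE [P1→C gives 11>3; P2→R gives 8>3]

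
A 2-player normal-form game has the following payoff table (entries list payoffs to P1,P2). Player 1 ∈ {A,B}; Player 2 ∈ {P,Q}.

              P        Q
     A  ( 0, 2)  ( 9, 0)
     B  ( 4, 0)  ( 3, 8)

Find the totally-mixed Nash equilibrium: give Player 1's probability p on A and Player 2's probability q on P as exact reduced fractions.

P1 indiff ⇒ q·0+(1-q)·9 = q·4+(1-q)·3 ⇒ q(-4) = (1-q)(-6) ⇒ q = 3/5
P2 indiff ⇒ p·2+(1-p)·0 = p·0+(1-p)·8 ⇒ p(2) = (1-p)(8) ⇒ p = 4/5

p=4/5, q=3/5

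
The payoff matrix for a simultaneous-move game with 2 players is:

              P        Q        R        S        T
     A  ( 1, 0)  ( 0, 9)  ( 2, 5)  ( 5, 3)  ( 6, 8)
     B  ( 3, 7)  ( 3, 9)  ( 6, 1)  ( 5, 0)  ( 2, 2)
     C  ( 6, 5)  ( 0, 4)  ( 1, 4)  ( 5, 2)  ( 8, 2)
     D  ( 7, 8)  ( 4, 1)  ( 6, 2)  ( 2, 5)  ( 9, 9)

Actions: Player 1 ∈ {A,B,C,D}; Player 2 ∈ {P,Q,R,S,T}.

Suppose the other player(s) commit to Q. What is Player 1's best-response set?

argmax u_1 = {D}

u_1(A vs Q) = 0
u_1(B vs Q) = 3
u_1(C vs Q) = 0
u_1(D vs Q) = 4
max payoff 4 at {D}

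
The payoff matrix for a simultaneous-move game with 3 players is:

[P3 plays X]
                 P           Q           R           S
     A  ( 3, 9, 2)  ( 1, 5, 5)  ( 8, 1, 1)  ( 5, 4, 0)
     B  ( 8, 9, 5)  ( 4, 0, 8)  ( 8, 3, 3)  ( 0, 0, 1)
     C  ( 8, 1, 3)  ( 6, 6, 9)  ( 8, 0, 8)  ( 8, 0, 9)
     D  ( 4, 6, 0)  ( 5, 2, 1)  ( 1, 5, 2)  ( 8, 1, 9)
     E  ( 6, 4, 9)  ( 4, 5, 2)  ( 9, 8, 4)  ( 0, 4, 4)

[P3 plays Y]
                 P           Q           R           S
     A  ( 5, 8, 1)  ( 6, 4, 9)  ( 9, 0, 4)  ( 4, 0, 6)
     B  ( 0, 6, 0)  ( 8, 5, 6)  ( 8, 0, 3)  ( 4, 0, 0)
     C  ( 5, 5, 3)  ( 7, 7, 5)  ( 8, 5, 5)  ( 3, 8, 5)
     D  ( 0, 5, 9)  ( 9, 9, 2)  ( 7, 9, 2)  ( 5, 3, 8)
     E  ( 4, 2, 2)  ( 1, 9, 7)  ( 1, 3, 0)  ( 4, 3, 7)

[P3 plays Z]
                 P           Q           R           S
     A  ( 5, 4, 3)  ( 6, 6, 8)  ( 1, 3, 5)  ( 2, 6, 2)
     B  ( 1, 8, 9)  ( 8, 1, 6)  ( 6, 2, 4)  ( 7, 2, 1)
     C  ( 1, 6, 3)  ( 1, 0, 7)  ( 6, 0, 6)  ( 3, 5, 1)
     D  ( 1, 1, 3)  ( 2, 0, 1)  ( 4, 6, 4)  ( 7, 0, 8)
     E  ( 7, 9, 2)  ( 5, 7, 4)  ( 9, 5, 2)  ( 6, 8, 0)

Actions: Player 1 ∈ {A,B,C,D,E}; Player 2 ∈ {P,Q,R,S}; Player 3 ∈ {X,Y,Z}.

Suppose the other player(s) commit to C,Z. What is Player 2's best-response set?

P2 best: {P}

u_2(P vs C,Z) = 6
u_2(Q vs C,Z) = 0
u_2(R vs C,Z) = 0
u_2(S vs C,Z) = 5
max payoff 6 at {P}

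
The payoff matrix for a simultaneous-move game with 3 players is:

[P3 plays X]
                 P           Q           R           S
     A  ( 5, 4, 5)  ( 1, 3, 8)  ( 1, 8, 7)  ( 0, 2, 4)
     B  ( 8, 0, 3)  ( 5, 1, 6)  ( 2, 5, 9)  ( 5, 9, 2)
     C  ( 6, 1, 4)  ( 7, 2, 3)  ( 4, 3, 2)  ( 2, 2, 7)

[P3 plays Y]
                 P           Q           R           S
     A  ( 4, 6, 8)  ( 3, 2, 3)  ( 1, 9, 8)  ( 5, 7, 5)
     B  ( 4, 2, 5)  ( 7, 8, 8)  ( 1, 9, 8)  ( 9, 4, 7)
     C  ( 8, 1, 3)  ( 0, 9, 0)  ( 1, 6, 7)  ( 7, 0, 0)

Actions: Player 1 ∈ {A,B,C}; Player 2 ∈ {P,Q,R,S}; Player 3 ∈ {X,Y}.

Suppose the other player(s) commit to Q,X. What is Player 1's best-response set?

u_1(A vs Q,X) = 1
u_1(B vs Q,X) = 5
u_1(C vs Q,X) = 7
max payoff 7 at {C}

argmax u_1 = {C}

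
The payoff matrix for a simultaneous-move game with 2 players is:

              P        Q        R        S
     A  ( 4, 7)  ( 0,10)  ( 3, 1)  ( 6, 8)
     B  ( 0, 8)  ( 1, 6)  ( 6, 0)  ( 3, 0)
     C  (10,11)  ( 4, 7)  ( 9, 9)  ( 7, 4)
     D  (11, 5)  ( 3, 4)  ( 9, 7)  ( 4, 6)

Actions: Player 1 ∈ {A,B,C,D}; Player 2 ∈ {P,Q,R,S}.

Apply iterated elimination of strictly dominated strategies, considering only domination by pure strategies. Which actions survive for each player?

P1 drop A (C beats it: P:10>4 Q:4>0 R:9>3 S:7>6)
P1 drop B (C beats it: P:10>0 Q:4>1 R:9>6 S:7>3)
P2 drop Q (P beats it: C:11>7 D:5>4)
P2 drop S (R beats it: C:9>4 D:7>6)
P1→{C,D} P2→{P,R}

Remaining: P1:{C,D} P2:{P,R}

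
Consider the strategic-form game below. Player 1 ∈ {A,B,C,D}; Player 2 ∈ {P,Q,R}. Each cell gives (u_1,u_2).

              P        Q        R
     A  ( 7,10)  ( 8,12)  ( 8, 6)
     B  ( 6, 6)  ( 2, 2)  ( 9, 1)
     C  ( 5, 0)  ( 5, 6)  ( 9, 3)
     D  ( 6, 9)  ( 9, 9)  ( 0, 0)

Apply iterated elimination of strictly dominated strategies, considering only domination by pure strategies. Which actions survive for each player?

Remaining: P1:{A,D} P2:{P,Q}

P2 drop R (Q beats it: A:12>6 B:2>1 C:6>3 D:9>0)
P1 drop B (A beats it: P:7>6 Q:8>2)
P1 drop C (A beats it: P:7>5 Q:8>5)
P1→{A,D} P2→{P,Q}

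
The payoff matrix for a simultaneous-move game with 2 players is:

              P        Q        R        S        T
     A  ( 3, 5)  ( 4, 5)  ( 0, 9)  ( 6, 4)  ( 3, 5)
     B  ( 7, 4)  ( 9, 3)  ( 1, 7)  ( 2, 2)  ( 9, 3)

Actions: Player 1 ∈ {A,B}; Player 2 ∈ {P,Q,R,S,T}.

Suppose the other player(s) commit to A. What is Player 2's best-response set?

BR_2 = {R}

u_2(P vs A) = 5
u_2(Q vs A) = 5
u_2(R vs A) = 9
u_2(S vs A) = 4
u_2(T vs A) = 5
max payoff 9 at {R}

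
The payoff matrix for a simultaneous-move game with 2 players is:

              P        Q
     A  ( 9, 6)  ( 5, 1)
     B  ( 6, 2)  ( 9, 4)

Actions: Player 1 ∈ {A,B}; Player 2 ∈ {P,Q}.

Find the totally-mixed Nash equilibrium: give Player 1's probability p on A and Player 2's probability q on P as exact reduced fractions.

(p,q) = (2/7, 4/7)

P1 indiff ⇒ q·9+(1-q)·5 = q·6+(1-q)·9 ⇒ q(3) = (1-q)(4) ⇒ q = 4/7
P2 indiff ⇒ p·6+(1-p)·2 = p·1+(1-p)·4 ⇒ p(5) = (1-p)(2) ⇒ p = 2/7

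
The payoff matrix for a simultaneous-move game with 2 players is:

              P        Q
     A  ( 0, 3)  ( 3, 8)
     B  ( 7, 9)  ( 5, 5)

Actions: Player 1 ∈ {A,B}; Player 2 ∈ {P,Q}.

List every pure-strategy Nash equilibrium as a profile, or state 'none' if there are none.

Nash profiles: (B,P)

(A,P): not NE [P1→B gives 7>0; P2→Q gives 8>3]
(A,Q): not NE [P1→B gives 5>3]
(B,P): NE
(B,Q): not NE [P2→P gives 9>5]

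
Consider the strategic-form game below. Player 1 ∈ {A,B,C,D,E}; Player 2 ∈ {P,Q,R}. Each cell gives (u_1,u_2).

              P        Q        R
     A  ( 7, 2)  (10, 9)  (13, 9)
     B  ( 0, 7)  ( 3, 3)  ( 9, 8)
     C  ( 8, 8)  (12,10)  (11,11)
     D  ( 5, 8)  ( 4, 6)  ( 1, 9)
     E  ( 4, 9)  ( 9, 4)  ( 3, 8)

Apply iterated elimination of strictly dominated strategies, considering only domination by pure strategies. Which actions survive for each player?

P1 drop B (A beats it: P:7>0 Q:10>3 R:13>9)
P1 drop D (A beats it: P:7>5 Q:10>4 R:13>1)
P1 drop E (A beats it: P:7>4 Q:10>9 R:13>3)
P2 drop P (Q beats it: A:9>2 C:10>8)
P1→{A,C} P2→{Q,R}

Survivors P1:{A,C} P2:{Q,R}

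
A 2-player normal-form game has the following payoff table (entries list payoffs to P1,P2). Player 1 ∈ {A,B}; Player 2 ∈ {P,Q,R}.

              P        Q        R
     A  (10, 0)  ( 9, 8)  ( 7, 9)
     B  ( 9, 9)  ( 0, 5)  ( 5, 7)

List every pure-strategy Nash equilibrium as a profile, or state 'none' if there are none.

Nash profiles: (A,R)

(A,P): not NE [P2→R gives 9>0]
(A,Q): not NE [P2→R gives 9>8]
(A,R): NE
(B,P): not NE [P1→A gives 10>9]
(B,Q): not NE [P1→A gives 9>0; P2→P gives 9>5]
(B,R): not NE [P1→A gives 7>5; P2→P gives 9>7]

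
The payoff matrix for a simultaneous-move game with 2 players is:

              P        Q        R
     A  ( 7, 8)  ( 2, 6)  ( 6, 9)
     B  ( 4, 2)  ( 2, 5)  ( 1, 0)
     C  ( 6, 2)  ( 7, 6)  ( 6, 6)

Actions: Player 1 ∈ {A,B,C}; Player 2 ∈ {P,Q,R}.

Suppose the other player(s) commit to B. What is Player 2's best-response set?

argmax u_2 = {Q}

u_2(P vs B) = 2
u_2(Q vs B) = 5
u_2(R vs B) = 0
max payoff 5 at {Q}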